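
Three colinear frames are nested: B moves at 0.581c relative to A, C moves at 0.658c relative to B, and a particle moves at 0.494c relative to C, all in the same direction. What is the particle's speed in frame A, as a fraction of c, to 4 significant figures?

u ≈ 0.9636c

Compose boost 2: (0.658 + 0.581)/(1 + 0.658×0.581) = 1.239/1.38230 = 0.896333
Compose boost 3: (0.494 + 0.896333)/(1 + 0.494×0.896333) = 1.39033/1.44279 = 0.9636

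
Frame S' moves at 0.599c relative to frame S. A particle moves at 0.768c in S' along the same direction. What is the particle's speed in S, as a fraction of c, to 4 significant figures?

Relativistic velocity addition: u = (u' + v)/(1 + u'v/c²)
= (0.768 + 0.599)/(1 + 0.768×0.599) = 1.367/1.46003 = 0.9363

u ≈ 0.9363c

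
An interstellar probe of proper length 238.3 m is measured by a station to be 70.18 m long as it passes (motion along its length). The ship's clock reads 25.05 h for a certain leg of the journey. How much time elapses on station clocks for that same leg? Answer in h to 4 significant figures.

Δt ≈ 85.06 h

Length contraction ⇒ γ = L₀/L = 238.3/70.18 = 3.39555
Time dilation: Δt = γτ₀ = 3.39555 × 25.05 h = 85.06 h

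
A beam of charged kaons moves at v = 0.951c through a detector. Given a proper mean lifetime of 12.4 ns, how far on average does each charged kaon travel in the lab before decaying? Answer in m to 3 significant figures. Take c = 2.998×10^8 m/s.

γ = 1/√(1 − 0.951²) = 3.2342
Dilated lifetime: Δt = γτ₀ = 3.2342 × 12.4 ns = 40.105 ns
d = vΔt = 0.951c × 40.105 ns = 2.8511×10^8 m/s × 4.0105×10^-8 s = 11.4 m

d ≈ 11.4 m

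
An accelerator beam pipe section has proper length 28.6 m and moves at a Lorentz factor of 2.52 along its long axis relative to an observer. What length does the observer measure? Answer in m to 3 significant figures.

L ≈ 11.3 m

γ = 2.52 (given)
Length contraction: L = L₀/γ = 28.6/2.52 = 11.3 m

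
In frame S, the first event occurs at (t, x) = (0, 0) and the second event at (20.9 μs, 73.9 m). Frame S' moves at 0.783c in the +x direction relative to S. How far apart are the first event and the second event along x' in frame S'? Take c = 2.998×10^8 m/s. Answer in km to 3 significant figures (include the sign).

γ = 1/√(1 − 0.783²) = 1.6077
Δx' = γ(Δx − vΔt) = 1.6077 × (73.9 m − 0.783×(2.998×10^8 m/s)×20.9×10^-6 s)
= 1.6077 × (-4832.2 m) = -7.77 km

Δx' ≈ -7.77 km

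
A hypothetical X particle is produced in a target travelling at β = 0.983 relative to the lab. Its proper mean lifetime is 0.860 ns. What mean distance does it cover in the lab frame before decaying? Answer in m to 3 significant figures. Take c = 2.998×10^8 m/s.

γ = 1/√(1 − 0.983²) = 5.4465
Dilated lifetime: Δt = γτ₀ = 5.4465 × 0.860 ns = 4.6840 ns
d = vΔt = 0.983c × 4.6840 ns = 2.9470×10^8 m/s × 4.6840×10^-9 s = 1.38 m

d ≈ 1.38 m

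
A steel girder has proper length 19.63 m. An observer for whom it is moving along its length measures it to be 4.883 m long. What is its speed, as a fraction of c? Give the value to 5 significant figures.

β ≈ 0.96857

γ = L₀/L = 19.63/4.883 = 4.020070
β = √(1 − 1/γ²) = 0.96857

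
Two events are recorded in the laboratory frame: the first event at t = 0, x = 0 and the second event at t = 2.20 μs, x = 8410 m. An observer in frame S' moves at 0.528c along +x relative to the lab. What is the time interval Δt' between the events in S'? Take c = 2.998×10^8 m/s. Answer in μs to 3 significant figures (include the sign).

γ = 1/√(1 − 0.528²) = 1.1775
Δt' = γ(Δt − vΔx/c²) = 1.1775 × (2.20 μs − 0.528×8410 m / (2.998×10^8 m/s))
= 1.1775 × (-12.611 μs) = -14.9 μs

Δt' ≈ -14.9 μs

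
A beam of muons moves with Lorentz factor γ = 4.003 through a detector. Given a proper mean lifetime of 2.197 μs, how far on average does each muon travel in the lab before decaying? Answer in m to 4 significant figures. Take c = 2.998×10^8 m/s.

β = √(1 − 1/γ²) = √(1 − 1/4.003²) = 0.968294
Dilated lifetime: Δt = γτ₀ = 4.003 × 2.197 μs = 8.79459 μs
d = vΔt = 0.968294c × 8.79459 μs = 2.90295×10^8 m/s × 8.79459×10^-6 s = 2553 m

d ≈ 2553 m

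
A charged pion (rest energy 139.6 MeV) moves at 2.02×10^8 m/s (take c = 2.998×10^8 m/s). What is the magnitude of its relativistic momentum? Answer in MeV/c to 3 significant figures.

p ≈ 127 MeV/c

β = v/c = 2.02×10^8 / 2.998×10^8 = 0.67378
γ = 1/√(1 − 0.67378²) = 1.3533
p = γβm₀c = 1.3533 × 0.67378 × 139.6 MeV/c = 127 MeV/c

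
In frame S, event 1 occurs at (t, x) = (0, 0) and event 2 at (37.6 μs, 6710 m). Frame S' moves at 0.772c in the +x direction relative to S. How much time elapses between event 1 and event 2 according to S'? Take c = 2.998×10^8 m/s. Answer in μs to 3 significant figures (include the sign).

Δt' ≈ 32.0 μs

γ = 1/√(1 − 0.772²) = 1.5733
Δt' = γ(Δt − vΔx/c²) = 1.5733 × (37.6 μs − 0.772×6710 m / (2.998×10^8 m/s))
= 1.5733 × (20.321 μs) = 32.0 μs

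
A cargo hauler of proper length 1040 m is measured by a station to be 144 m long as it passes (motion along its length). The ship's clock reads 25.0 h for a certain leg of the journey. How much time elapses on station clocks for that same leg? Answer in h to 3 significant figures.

Δt ≈ 181 h

Length contraction ⇒ γ = L₀/L = 1040/144 = 7.2222
Time dilation: Δt = γτ₀ = 7.2222 × 25.0 h = 181 h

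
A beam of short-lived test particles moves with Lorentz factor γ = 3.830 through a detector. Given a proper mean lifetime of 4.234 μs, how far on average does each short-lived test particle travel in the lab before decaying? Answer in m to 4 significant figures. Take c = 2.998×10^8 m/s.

β = √(1 − 1/γ²) = √(1 − 1/3.830²) = 0.965313
Dilated lifetime: Δt = γτ₀ = 3.830 × 4.234 μs = 16.2162 μs
d = vΔt = 0.965313c × 16.2162 μs = 2.89401×10^8 m/s × 1.62162×10^-5 s = 4693 m

d ≈ 4693 m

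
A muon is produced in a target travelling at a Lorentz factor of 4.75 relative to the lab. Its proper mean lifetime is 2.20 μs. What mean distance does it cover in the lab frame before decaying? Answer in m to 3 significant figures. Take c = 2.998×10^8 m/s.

β = √(1 − 1/γ²) = √(1 − 1/4.75²) = 0.97759
Dilated lifetime: Δt = γτ₀ = 4.75 × 2.20 μs = 10.450 μs
d = vΔt = 0.97759c × 10.450 μs = 2.9308×10^8 m/s × 1.0450×10^-5 s = 3060 m

d ≈ 3060 m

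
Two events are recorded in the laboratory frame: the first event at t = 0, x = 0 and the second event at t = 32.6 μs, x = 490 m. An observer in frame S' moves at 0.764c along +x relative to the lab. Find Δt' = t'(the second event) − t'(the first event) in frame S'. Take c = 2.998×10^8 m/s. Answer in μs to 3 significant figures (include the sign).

γ = 1/√(1 − 0.764²) = 1.5499
Δt' = γ(Δt − vΔx/c²) = 1.5499 × (32.6 μs − 0.764×490 m / (2.998×10^8 m/s))
= 1.5499 × (31.351 μs) = 48.6 μs

Δt' ≈ 48.6 μs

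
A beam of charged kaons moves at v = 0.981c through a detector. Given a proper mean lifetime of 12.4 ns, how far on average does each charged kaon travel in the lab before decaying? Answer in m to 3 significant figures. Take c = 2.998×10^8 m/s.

d ≈ 18.8 m

γ = 1/√(1 − 0.981²) = 5.1544
Dilated lifetime: Δt = γτ₀ = 5.1544 × 12.4 ns = 63.915 ns
d = vΔt = 0.981c × 63.915 ns = 2.9410×10^8 m/s × 6.3915×10^-8 s = 18.8 m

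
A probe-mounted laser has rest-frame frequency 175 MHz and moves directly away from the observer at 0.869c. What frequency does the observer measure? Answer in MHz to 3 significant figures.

Relativistic Doppler: f_obs = f_src √((1−β)/(1+β))
= 175 × √(0.13100/1.8690) = 175 × 0.26475 = 46.3 MHz

f_obs ≈ 46.3 MHz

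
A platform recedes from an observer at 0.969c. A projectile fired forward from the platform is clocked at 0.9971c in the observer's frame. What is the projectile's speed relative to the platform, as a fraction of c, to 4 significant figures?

Inverse velocity addition: u' = (u − v)/(1 − uv/c²)
= (0.9971 − 0.969)/(1 − 0.9971×0.969) = 0.02810/0.0338101 = 0.8311

u' ≈ 0.8311c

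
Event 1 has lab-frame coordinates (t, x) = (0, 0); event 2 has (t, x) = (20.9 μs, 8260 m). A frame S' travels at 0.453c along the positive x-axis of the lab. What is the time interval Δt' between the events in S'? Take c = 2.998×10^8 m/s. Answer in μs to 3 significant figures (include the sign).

γ = 1/√(1 − 0.453²) = 1.1217
Δt' = γ(Δt − vΔx/c²) = 1.1217 × (20.9 μs − 0.453×8260 m / (2.998×10^8 m/s))
= 1.1217 × (8.4191 μs) = 9.44 μs

Δt' ≈ 9.44 μs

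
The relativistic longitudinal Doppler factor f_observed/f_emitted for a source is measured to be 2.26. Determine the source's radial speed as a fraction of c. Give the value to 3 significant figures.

β ≈ 0.673

f_obs/f_src = √((1+β)/(1−β)) = 2.26  ⇒  (1+β)/(1−β) = 5.1076
β = |1 − D²|/(1 + D²) = |1 − 5.1076|/(1 + 5.1076) = 0.673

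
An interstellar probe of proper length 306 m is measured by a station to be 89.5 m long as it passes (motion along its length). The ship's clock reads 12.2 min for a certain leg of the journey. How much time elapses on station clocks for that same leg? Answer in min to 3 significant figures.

Δt ≈ 41.7 min

Length contraction ⇒ γ = L₀/L = 306/89.5 = 3.4190
Time dilation: Δt = γτ₀ = 3.4190 × 12.2 min = 41.7 min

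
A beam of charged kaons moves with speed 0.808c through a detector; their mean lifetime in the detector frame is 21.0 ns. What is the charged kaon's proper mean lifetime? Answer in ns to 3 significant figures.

γ = 1/√(1 − 0.808²) = 1.6973
Proper time: τ₀ = Δt/γ = 21.0/1.6973 = 12.4 ns

τ₀ ≈ 12.4 ns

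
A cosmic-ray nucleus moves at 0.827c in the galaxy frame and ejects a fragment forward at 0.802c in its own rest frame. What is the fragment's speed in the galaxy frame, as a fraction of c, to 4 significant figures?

u ≈ 0.9794c

Compose boost 2: (0.802 + 0.827)/(1 + 0.802×0.827) = 1.629/1.66325 = 0.9794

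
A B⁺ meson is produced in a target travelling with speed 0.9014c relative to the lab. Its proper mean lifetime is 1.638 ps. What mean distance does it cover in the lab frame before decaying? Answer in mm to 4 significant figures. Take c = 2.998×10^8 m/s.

γ = 1/√(1 − 0.9014²) = 2.30954
Dilated lifetime: Δt = γτ₀ = 2.30954 × 1.638 ps = 3.78302 ps
d = vΔt = 0.9014c × 3.78302 ps = 2.70240×10^8 m/s × 3.78302×10^-12 s = 1.022 mm

d ≈ 1.022 mm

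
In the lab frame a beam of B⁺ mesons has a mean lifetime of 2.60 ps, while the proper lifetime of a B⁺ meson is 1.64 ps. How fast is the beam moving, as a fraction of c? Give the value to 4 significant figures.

γ = Δt/τ₀ = 2.60/1.64 = 1.58537
β = √(1 − 1/γ²) = √(1 − 1/1.58537²) = 0.7760

β ≈ 0.7760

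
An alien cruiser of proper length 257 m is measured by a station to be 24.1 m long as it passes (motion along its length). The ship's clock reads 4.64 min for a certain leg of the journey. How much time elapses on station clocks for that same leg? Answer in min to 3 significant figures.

Δt ≈ 49.5 min

Length contraction ⇒ γ = L₀/L = 257/24.1 = 10.664
Time dilation: Δt = γτ₀ = 10.664 × 4.64 min = 49.5 min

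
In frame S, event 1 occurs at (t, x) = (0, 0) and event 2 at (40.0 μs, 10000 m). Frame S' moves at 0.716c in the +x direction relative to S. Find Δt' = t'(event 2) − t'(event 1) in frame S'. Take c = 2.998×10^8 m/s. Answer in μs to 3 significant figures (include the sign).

γ = 1/√(1 − 0.716²) = 1.4325
Δt' = γ(Δt − vΔx/c²) = 1.4325 × (40.0 μs − 0.716×10000 m / (2.998×10^8 m/s))
= 1.4325 × (16.117 μs) = 23.1 μs

Δt' ≈ 23.1 μs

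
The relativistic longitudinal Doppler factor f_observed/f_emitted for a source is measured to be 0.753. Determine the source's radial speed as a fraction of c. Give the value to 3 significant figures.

β ≈ 0.276

f_obs/f_src = √((1−β)/(1+β)) = 0.753  ⇒  (1−β)/(1+β) = 0.56701
β = |1 − D²|/(1 + D²) = |1 − 0.56701|/(1 + 0.56701) = 0.276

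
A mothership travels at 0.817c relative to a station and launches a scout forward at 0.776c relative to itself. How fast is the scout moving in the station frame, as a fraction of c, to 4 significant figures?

u ≈ 0.9749c

Compose boost 2: (0.776 + 0.817)/(1 + 0.776×0.817) = 1.593/1.63399 = 0.9749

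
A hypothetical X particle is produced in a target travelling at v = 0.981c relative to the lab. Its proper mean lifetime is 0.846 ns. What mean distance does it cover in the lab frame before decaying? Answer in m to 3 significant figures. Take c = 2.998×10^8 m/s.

γ = 1/√(1 − 0.981²) = 5.1544
Dilated lifetime: Δt = γτ₀ = 5.1544 × 0.846 ns = 4.3607 ns
d = vΔt = 0.981c × 4.3607 ns = 2.9410×10^8 m/s × 4.3607×10^-9 s = 1.28 m

d ≈ 1.28 m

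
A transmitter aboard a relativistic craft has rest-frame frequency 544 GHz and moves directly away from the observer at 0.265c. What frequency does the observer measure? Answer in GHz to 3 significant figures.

Relativistic Doppler: f_obs = f_src √((1−β)/(1+β))
= 544 × √(0.73500/1.2650) = 544 × 0.76225 = 415 GHz

f_obs ≈ 415 GHz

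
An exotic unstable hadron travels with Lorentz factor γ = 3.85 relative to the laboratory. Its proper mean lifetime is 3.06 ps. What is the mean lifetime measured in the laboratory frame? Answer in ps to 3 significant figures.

γ = 3.85 (given)
Time dilation: Δt = γτ₀ = 3.85 × 3.06 ps = 11.8 ps

Δt ≈ 11.8 ps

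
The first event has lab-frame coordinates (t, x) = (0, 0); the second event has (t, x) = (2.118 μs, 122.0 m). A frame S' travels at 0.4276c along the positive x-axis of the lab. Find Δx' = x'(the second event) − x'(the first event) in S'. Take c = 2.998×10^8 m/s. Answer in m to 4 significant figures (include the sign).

Δx' ≈ -165.4 m

γ = 1/√(1 − 0.4276²) = 1.10623
Δx' = γ(Δx − vΔt) = 1.10623 × (122.0 m − 0.4276×(2.998×10^8 m/s)×2.118×10^-6 s)
= 1.10623 × (-149.516 m) = -165.4 m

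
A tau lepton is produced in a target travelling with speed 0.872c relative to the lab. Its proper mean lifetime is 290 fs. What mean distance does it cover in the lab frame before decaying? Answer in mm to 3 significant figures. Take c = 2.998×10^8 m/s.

γ = 1/√(1 − 0.872²) = 2.0429
Dilated lifetime: Δt = γτ₀ = 2.0429 × 290 fs = 592.43 fs
d = vΔt = 0.872c × 592.43 fs = 2.6143×10^8 m/s × 5.9243×10^-13 s = 0.155 mm

d ≈ 0.155 mm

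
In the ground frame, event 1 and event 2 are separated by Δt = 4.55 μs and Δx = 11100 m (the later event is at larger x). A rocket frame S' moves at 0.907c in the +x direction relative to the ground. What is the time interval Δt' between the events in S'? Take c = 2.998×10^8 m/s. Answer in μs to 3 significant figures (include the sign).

Δt' ≈ -68.9 μs

γ = 1/√(1 − 0.907²) = 2.3746
Δt' = γ(Δt − vΔx/c²) = 2.3746 × (4.55 μs − 0.907×11100 m / (2.998×10^8 m/s))
= 2.3746 × (-29.031 μs) = -68.9 μs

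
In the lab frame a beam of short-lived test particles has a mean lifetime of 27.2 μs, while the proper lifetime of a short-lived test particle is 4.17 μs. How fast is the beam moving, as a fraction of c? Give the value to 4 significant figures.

β ≈ 0.9882

γ = Δt/τ₀ = 27.2/4.17 = 6.52278
β = √(1 − 1/γ²) = √(1 − 1/6.52278²) = 0.9882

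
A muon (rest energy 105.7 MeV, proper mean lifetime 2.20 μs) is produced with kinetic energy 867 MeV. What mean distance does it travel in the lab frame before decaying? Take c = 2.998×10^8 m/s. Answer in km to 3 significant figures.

d ≈ 6.03 km

γ = 1 + K/(m₀c²) = 1 + 867/105.7 = 9.2025
β = √(1 − 1/γ²) = 0.99408
Dilated lifetime: γτ₀ = 9.2025 × 2.20 μs = 20.245 μs
d = βc·γτ₀ = 0.99408 × (2.998×10^8 m/s) × 2.0245×10^-5 s = 6.03 km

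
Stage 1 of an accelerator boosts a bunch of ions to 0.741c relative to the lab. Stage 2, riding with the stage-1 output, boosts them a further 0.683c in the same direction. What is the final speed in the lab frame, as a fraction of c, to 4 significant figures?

Compose boost 2: (0.683 + 0.741)/(1 + 0.683×0.741) = 1.424/1.50610 = 0.9455

u ≈ 0.9455c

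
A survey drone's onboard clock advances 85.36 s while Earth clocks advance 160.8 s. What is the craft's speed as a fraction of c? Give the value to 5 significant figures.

β ≈ 0.84747

γ = Δt/τ₀ = 160.8/85.36 = 1.883786
β = √(1 − 1/γ²) = √(1 − 1/1.883786²) = 0.84747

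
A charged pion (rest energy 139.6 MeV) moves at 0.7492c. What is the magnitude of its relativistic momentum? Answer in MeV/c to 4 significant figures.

γ = 1/√(1 − 0.7492²) = 1.50979
p = γβm₀c = 1.50979 × 0.7492 × 139.6 MeV/c = 157.9 MeV/c

p ≈ 157.9 MeV/c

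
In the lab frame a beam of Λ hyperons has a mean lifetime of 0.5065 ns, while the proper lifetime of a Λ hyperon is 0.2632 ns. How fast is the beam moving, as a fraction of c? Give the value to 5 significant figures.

γ = Δt/τ₀ = 0.5065/0.2632 = 1.924392
β = √(1 − 1/γ²) = √(1 − 1/1.924392²) = 0.85438

β ≈ 0.85438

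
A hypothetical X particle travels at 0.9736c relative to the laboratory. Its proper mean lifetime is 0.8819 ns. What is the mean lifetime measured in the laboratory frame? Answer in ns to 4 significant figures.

γ = 1/√(1 − 0.9736²) = 4.38095
Time dilation: Δt = γτ₀ = 4.38095 × 0.8819 ns = 3.864 ns

Δt ≈ 3.864 ns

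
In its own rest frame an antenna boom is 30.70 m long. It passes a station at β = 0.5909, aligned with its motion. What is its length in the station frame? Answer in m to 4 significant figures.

L ≈ 24.77 m

γ = 1/√(1 − 0.5909²) = 1.23955
Length contraction: L = L₀/γ = 30.70/1.23955 = 24.77 m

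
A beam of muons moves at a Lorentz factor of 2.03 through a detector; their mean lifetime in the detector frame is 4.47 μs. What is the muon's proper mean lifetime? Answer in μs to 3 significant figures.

γ = 2.03 (given)
Proper time: τ₀ = Δt/γ = 4.47/2.03 = 2.20 μs

τ₀ ≈ 2.20 μs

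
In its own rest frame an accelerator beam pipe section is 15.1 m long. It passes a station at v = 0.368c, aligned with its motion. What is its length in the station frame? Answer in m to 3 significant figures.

L ≈ 14.0 m

γ = 1/√(1 − 0.368²) = 1.0755
Length contraction: L = L₀/γ = 15.1/1.0755 = 14.0 m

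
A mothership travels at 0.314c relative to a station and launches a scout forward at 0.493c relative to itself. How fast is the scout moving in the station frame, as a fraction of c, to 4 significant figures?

Compose boost 2: (0.493 + 0.314)/(1 + 0.493×0.314) = 0.8070/1.15480 = 0.6988

u ≈ 0.6988c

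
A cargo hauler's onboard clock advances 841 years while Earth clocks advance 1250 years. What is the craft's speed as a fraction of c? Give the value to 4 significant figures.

β ≈ 0.7398

γ = Δt/τ₀ = 1250/841 = 1.48633
β = √(1 − 1/γ²) = √(1 − 1/1.48633²) = 0.7398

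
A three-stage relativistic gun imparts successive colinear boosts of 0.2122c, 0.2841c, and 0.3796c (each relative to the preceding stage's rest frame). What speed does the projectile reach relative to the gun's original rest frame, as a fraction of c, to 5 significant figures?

Compose boost 2: (0.2841 + 0.2122)/(1 + 0.2841×0.2122) = 0.49630/1.060286 = 0.4680812
Compose boost 3: (0.3796 + 0.4680812)/(1 + 0.3796×0.4680812) = 0.8476812/1.177684 = 0.71979

u ≈ 0.71979c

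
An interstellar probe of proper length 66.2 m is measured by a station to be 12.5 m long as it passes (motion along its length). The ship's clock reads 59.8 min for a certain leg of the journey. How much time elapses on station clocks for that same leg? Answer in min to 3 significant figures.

Length contraction ⇒ γ = L₀/L = 66.2/12.5 = 5.2960
Time dilation: Δt = γτ₀ = 5.2960 × 59.8 min = 317 min

Δt ≈ 317 min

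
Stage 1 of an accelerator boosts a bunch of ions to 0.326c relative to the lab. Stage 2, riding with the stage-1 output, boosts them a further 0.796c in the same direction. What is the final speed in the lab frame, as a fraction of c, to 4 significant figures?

u ≈ 0.8908c

Compose boost 2: (0.796 + 0.326)/(1 + 0.796×0.326) = 1.122/1.25950 = 0.8908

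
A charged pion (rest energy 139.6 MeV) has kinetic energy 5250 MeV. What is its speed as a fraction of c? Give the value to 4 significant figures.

β ≈ 0.9997

γ = 1 + K/(m₀c²) = 1 + 5250/139.6 = 38.6074
β = √(1 − 1/γ²) = 0.9997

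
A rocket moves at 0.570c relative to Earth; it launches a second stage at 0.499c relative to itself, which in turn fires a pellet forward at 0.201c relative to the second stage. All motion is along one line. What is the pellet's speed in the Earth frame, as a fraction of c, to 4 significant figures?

u ≈ 0.8852c

Compose boost 2: (0.499 + 0.570)/(1 + 0.499×0.570) = 1.069/1.28443 = 0.832276
Compose boost 3: (0.201 + 0.832276)/(1 + 0.201×0.832276) = 1.03328/1.16729 = 0.8852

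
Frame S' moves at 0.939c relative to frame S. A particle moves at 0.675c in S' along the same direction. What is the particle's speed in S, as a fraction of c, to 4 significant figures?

u ≈ 0.9879c

Relativistic velocity addition: u = (u' + v)/(1 + u'v/c²)
= (0.675 + 0.939)/(1 + 0.675×0.939) = 1.614/1.63382 = 0.9879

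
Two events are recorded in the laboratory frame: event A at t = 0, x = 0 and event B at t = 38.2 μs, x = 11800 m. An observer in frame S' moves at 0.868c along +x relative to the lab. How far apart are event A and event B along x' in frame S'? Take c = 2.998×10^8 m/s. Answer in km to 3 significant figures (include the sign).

Δx' ≈ 3.74 km

γ = 1/√(1 − 0.868²) = 2.0138
Δx' = γ(Δx − vΔt) = 2.0138 × (11800 m − 0.868×(2.998×10^8 m/s)×38.2×10^-6 s)
= 2.0138 × (1859.4 m) = 3.74 km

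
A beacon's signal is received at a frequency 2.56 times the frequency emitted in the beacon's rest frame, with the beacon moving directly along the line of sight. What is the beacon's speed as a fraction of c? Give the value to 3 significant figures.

f_obs/f_src = √((1+β)/(1−β)) = 2.56  ⇒  (1+β)/(1−β) = 6.5536
β = |1 − D²|/(1 + D²) = |1 − 6.5536|/(1 + 6.5536) = 0.735

β ≈ 0.735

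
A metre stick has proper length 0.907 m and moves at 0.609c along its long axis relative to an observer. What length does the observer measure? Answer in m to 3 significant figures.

γ = 1/√(1 − 0.609²) = 1.2608
Length contraction: L = L₀/γ = 0.907/1.2608 = 0.719 m

L ≈ 0.719 m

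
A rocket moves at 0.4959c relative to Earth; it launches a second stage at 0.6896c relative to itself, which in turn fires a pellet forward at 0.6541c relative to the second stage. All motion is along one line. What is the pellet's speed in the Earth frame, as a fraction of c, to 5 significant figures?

Compose boost 2: (0.6896 + 0.4959)/(1 + 0.6896×0.4959) = 1.1855/1.341973 = 0.8834010
Compose boost 3: (0.6541 + 0.8834010)/(1 + 0.6541×0.8834010) = 1.537501/1.577833 = 0.97444

u ≈ 0.97444c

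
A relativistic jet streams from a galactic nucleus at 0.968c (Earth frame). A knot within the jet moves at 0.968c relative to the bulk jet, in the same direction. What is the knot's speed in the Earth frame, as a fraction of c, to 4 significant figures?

Relativistic velocity addition: u = (u' + v)/(1 + u'v/c²)
= (0.968 + 0.968)/(1 + 0.968×0.968) = 1.936/1.93702 = 0.9995

u ≈ 0.9995c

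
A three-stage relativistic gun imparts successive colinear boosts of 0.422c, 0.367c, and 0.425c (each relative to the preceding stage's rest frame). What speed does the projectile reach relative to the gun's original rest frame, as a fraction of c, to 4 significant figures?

u ≈ 0.8588c

Compose boost 2: (0.367 + 0.422)/(1 + 0.367×0.422) = 0.7890/1.15487 = 0.683191
Compose boost 3: (0.425 + 0.683191)/(1 + 0.425×0.683191) = 1.10819/1.29036 = 0.8588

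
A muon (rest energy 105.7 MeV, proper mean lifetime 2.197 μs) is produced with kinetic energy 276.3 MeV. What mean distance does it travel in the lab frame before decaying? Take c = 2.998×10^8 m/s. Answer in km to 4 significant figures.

γ = 1 + K/(m₀c²) = 1 + 276.3/105.7 = 3.61400
β = √(1 − 1/γ²) = 0.960956
Dilated lifetime: γτ₀ = 3.61400 × 2.197 μs = 7.93996 μs
d = βc·γτ₀ = 0.960956 × (2.998×10^8 m/s) × 7.93996×10^-6 s = 2.287 km

d ≈ 2.287 km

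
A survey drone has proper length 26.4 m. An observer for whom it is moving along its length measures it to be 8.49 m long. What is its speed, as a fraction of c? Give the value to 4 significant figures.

β ≈ 0.9469

γ = L₀/L = 26.4/8.49 = 3.10954
β = √(1 − 1/γ²) = 0.9469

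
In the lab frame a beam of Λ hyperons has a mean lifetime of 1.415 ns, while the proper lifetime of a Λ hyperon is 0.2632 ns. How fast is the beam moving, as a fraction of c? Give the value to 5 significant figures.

β ≈ 0.98255

γ = Δt/τ₀ = 1.415/0.2632 = 5.376140
β = √(1 − 1/γ²) = √(1 − 1/5.376140²) = 0.98255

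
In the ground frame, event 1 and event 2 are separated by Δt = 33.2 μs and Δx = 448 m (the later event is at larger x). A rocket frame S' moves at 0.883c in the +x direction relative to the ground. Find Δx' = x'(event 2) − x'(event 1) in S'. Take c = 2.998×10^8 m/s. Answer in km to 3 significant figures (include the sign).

Δx' ≈ -17.8 km

γ = 1/√(1 − 0.883²) = 2.1305
Δx' = γ(Δx − vΔt) = 2.1305 × (448 m − 0.883×(2.998×10^8 m/s)×33.2×10^-6 s)
= 2.1305 × (-8340.8 m) = -17.8 km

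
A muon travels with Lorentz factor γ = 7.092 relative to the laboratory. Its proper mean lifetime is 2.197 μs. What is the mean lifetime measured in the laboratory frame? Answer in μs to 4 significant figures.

γ = 7.092 (given)
Time dilation: Δt = γτ₀ = 7.092 × 2.197 μs = 15.58 μs

Δt ≈ 15.58 μs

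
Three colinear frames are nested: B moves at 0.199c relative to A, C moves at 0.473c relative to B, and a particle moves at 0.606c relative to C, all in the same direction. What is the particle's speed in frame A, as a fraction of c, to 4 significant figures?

Compose boost 2: (0.473 + 0.199)/(1 + 0.473×0.199) = 0.6720/1.09413 = 0.614188
Compose boost 3: (0.606 + 0.614188)/(1 + 0.606×0.614188) = 1.22019/1.37220 = 0.8892

u ≈ 0.8892c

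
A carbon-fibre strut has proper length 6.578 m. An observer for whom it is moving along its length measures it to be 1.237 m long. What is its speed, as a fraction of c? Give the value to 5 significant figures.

γ = L₀/L = 6.578/1.237 = 5.317704
β = √(1 − 1/γ²) = 0.98216

β ≈ 0.98216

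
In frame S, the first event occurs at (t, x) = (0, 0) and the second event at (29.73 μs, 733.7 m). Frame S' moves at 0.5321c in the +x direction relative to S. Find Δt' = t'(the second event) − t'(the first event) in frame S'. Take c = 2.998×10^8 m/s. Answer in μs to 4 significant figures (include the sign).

Δt' ≈ 33.58 μs

γ = 1/√(1 − 0.5321²) = 1.18108
Δt' = γ(Δt − vΔx/c²) = 1.18108 × (29.73 μs − 0.5321×733.7 m / (2.998×10^8 m/s))
= 1.18108 × (28.4278 μs) = 33.58 μs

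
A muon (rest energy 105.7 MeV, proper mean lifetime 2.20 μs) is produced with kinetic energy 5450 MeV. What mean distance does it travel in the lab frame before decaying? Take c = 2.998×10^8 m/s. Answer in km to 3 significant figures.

d ≈ 34.7 km

γ = 1 + K/(m₀c²) = 1 + 5450/105.7 = 52.561
β = √(1 − 1/γ²) = 0.99982
Dilated lifetime: γτ₀ = 52.561 × 2.20 μs = 115.63 μs
d = βc·γτ₀ = 0.99982 × (2.998×10^8 m/s) × 0.00011563 s = 34.7 km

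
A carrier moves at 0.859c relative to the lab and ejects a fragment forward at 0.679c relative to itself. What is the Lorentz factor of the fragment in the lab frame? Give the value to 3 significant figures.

γ ≈ 4.21

u_lab = (0.679 + 0.859)/(1 + 0.679×0.859) = 1.538/1.58326 = 0.971413
γ = 1/√(1 − 0.971413²) = 4.21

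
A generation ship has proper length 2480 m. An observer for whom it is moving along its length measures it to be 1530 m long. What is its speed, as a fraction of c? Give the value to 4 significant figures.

γ = L₀/L = 2480/1530 = 1.62092
β = √(1 − 1/γ²) = 0.7870

β ≈ 0.7870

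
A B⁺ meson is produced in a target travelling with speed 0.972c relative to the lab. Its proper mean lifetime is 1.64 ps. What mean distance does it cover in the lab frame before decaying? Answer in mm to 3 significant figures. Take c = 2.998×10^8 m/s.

d ≈ 2.03 mm

γ = 1/√(1 − 0.972²) = 4.2557
Dilated lifetime: Δt = γτ₀ = 4.2557 × 1.64 ps = 6.9793 ps
d = vΔt = 0.972c × 6.9793 ps = 2.9141×10^8 m/s × 6.9793×10^-12 s = 2.03 mm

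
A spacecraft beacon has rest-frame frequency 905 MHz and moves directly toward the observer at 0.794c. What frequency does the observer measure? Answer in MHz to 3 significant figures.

f_obs ≈ 2670 MHz

Relativistic Doppler: f_obs = f_src √((1+β)/(1−β))
= 905 × √(1.7940/0.20600) = 905 × 2.9511 = 2670 MHz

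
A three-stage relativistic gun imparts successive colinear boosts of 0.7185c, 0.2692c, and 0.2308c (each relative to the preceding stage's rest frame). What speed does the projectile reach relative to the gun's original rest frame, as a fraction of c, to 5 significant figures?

Compose boost 2: (0.2692 + 0.7185)/(1 + 0.2692×0.7185) = 0.98770/1.193420 = 0.8276213
Compose boost 3: (0.2308 + 0.8276213)/(1 + 0.2308×0.8276213) = 1.058421/1.191015 = 0.88867

u ≈ 0.88867c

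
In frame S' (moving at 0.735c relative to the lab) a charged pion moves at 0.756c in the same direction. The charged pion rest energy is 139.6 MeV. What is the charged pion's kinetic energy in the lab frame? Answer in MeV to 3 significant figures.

K ≈ 350 MeV

u_lab = (0.756 + 0.735)/(1 + 0.756×0.735) = 0.958436
γ = 1/√(1 − 0.958436²) = 3.5050
K = (γ − 1)m₀c² = (3.5050 − 1) × 139.6 = 2.5050 × 139.6 = 350 MeV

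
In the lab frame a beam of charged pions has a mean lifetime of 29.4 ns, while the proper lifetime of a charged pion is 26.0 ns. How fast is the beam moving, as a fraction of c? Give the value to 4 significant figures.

γ = Δt/τ₀ = 29.4/26.0 = 1.13077
β = √(1 − 1/γ²) = √(1 − 1/1.13077²) = 0.4668

β ≈ 0.4668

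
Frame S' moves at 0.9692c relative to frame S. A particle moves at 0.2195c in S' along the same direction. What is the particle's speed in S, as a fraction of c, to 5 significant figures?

Relativistic velocity addition: u = (u' + v)/(1 + u'v/c²)
= (0.2195 + 0.9692)/(1 + 0.2195×0.9692) = 1.1887/1.212739 = 0.98018

u ≈ 0.98018c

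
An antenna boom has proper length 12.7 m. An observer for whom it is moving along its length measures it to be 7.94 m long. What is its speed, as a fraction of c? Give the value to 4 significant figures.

β ≈ 0.7805

γ = L₀/L = 12.7/7.94 = 1.59950
β = √(1 − 1/γ²) = 0.7805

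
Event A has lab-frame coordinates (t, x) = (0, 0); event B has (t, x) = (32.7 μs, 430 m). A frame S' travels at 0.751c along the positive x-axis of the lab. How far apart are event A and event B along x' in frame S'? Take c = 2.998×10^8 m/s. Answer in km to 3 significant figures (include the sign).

γ = 1/√(1 − 0.751²) = 1.5145
Δx' = γ(Δx − vΔt) = 1.5145 × (430 m − 0.751×(2.998×10^8 m/s)×32.7×10^-6 s)
= 1.5145 × (-6932.4 m) = -10.5 km

Δx' ≈ -10.5 km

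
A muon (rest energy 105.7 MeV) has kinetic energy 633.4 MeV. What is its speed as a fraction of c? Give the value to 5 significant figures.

β ≈ 0.98972

γ = 1 + K/(m₀c²) = 1 + 633.4/105.7 = 6.992431
β = √(1 − 1/γ²) = 0.98972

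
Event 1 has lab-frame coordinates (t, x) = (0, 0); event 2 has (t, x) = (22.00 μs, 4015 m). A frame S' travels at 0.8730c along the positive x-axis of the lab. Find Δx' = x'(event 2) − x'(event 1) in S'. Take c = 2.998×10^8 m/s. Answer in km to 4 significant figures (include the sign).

γ = 1/√(1 − 0.8730²) = 2.05036
Δx' = γ(Δx − vΔt) = 2.05036 × (4015 m − 0.8730×(2.998×10^8 m/s)×22.00×10^-6 s)
= 2.05036 × (-1742.96 m) = -3.574 km

Δx' ≈ -3.574 km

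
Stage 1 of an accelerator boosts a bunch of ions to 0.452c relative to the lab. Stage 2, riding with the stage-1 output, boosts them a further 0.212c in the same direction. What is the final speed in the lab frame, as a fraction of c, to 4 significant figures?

u ≈ 0.6059c

Compose boost 2: (0.212 + 0.452)/(1 + 0.212×0.452) = 0.6640/1.09582 = 0.6059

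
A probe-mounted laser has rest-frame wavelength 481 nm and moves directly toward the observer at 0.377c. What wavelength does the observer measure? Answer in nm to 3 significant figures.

λ_obs ≈ 324 nm

Relativistic Doppler: λ_obs = λ_src √((1−β)/(1+β))
= 481 × √(0.62300/1.3770) = 481 × 0.67263 = 324 nm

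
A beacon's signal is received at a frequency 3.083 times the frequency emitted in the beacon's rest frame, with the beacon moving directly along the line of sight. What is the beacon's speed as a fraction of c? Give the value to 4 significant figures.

f_obs/f_src = √((1+β)/(1−β)) = 3.083  ⇒  (1+β)/(1−β) = 9.50489
β = |1 − D²|/(1 + D²) = |1 − 9.50489|/(1 + 9.50489) = 0.8096

β ≈ 0.8096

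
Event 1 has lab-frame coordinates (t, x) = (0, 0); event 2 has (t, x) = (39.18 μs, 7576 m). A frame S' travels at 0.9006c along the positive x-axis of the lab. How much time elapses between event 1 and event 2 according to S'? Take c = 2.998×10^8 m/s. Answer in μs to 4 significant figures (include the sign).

Δt' ≈ 37.78 μs

γ = 1/√(1 − 0.9006²) = 2.30071
Δt' = γ(Δt − vΔx/c²) = 2.30071 × (39.18 μs − 0.9006×7576 m / (2.998×10^8 m/s))
= 2.30071 × (16.4217 μs) = 37.78 μs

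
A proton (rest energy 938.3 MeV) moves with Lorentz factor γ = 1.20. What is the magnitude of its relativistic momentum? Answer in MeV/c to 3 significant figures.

β = √(1 − 1/γ²) = √(1 − 1/1.20²) = 0.55277
p = γβm₀c = 1.20 × 0.55277 × 938.3 MeV/c = 622 MeV/c

p ≈ 622 MeV/c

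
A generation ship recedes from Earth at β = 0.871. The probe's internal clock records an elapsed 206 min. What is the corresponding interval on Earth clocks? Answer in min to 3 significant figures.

γ = 1/√(1 − 0.871²) = 2.0355
Time dilation: Δt = γτ₀ = 2.0355 × 206 min = 419 min

Δt ≈ 419 min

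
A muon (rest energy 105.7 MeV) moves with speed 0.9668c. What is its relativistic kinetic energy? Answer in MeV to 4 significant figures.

γ = 1/√(1 − 0.9668²) = 3.91337
K = (γ − 1)m₀c² = (3.91337 − 1) × 105.7 MeV = 2.91337 × 105.7 MeV = 307.9 MeV

K ≈ 307.9 MeV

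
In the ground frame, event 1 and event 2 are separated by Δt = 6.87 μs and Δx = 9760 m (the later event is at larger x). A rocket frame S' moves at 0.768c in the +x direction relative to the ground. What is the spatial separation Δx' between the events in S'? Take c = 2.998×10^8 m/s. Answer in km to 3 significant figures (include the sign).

Δx' ≈ 12.8 km

γ = 1/√(1 − 0.768²) = 1.5614
Δx' = γ(Δx − vΔt) = 1.5614 × (9760 m − 0.768×(2.998×10^8 m/s)×6.87×10^-6 s)
= 1.5614 × (8178.2 m) = 12.8 km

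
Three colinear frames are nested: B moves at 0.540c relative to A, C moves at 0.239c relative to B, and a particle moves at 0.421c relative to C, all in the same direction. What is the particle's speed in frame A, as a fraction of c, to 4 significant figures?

u ≈ 0.8609c

Compose boost 2: (0.239 + 0.540)/(1 + 0.239×0.540) = 0.7790/1.12906 = 0.689954
Compose boost 3: (0.421 + 0.689954)/(1 + 0.421×0.689954) = 1.11095/1.29047 = 0.8609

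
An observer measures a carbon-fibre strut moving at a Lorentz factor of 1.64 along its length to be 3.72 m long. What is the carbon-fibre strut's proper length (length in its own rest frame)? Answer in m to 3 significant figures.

L₀ ≈ 6.10 m

γ = 1.64 (given)
L₀ = γL = 1.64 × 3.72 = 6.10 m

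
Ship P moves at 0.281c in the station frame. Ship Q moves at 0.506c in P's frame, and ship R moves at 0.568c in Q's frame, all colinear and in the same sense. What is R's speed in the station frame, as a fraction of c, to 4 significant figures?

u ≈ 0.9034c

Compose boost 2: (0.506 + 0.281)/(1 + 0.506×0.281) = 0.7870/1.14219 = 0.689030
Compose boost 3: (0.568 + 0.689030)/(1 + 0.568×0.689030) = 1.25703/1.39137 = 0.9034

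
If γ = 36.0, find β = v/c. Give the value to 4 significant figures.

β = √(1 − 1/γ²) = √(1 − 1/36.0²) = √(0.999228) = 0.9996

β ≈ 0.9996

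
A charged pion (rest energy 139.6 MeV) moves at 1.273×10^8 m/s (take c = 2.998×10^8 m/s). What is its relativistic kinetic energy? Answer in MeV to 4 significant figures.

K ≈ 14.59 MeV

β = v/c = 1.273×10^8 / 2.998×10^8 = 0.424616
γ = 1/√(1 − 0.424616²) = 1.10452
K = (γ − 1)m₀c² = (1.10452 − 1) × 139.6 MeV = 0.104517 × 139.6 MeV = 14.59 MeV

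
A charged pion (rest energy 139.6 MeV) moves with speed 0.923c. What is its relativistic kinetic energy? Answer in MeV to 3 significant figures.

K ≈ 223 MeV

γ = 1/√(1 − 0.923²) = 2.5988
K = (γ − 1)m₀c² = (2.5988 − 1) × 139.6 MeV = 1.5988 × 139.6 MeV = 223 MeV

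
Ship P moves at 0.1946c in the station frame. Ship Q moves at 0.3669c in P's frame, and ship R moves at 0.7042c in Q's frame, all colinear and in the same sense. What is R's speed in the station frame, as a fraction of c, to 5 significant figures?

u ≈ 0.89717c

Compose boost 2: (0.3669 + 0.1946)/(1 + 0.3669×0.1946) = 0.56150/1.071399 = 0.5240813
Compose boost 3: (0.7042 + 0.5240813)/(1 + 0.7042×0.5240813) = 1.228281/1.369058 = 0.89717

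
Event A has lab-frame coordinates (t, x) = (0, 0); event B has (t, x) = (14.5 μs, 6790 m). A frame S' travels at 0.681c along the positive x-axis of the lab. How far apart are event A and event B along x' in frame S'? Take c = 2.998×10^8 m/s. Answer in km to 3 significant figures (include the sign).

γ = 1/√(1 − 0.681²) = 1.3656
Δx' = γ(Δx − vΔt) = 1.3656 × (6790 m − 0.681×(2.998×10^8 m/s)×14.5×10^-6 s)
= 1.3656 × (3829.6 m) = 5.23 km

Δx' ≈ 5.23 km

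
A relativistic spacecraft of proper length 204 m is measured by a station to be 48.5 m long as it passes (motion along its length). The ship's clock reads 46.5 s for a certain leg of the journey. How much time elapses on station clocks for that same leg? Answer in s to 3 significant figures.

Δt ≈ 196 s

Length contraction ⇒ γ = L₀/L = 204/48.5 = 4.2062
Time dilation: Δt = γτ₀ = 4.2062 × 46.5 s = 196 s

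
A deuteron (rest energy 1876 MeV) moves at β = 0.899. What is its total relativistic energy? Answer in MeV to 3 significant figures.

γ = 1/√(1 − 0.899²) = 2.2834
E = γm₀c² = 2.2834 × 1876 MeV = 4280 MeV

E ≈ 4280 MeV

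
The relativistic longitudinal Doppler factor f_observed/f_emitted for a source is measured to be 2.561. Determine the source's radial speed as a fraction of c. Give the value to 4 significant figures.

f_obs/f_src = √((1+β)/(1−β)) = 2.561  ⇒  (1+β)/(1−β) = 6.55872
β = |1 − D²|/(1 + D²) = |1 − 6.55872|/(1 + 6.55872) = 0.7354

β ≈ 0.7354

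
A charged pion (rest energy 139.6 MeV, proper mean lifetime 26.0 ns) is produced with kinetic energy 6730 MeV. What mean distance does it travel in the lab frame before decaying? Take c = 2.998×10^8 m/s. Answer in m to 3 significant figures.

γ = 1 + K/(m₀c²) = 1 + 6730/139.6 = 49.209
β = √(1 − 1/γ²) = 0.99979
Dilated lifetime: γτ₀ = 49.209 × 26.0 ns = 1279.4 ns
d = βc·γτ₀ = 0.99979 × (2.998×10^8 m/s) × 1.2794×10^-6 s = 383 m

d ≈ 383 m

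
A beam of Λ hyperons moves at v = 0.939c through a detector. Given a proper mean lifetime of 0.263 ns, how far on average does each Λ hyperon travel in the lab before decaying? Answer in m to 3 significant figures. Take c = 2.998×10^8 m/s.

γ = 1/√(1 − 0.939²) = 2.9077
Dilated lifetime: Δt = γτ₀ = 2.9077 × 0.263 ns = 0.76472 ns
d = vΔt = 0.939c × 0.76472 ns = 2.8151×10^8 m/s × 7.6472×10^-10 s = 0.215 m

d ≈ 0.215 m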